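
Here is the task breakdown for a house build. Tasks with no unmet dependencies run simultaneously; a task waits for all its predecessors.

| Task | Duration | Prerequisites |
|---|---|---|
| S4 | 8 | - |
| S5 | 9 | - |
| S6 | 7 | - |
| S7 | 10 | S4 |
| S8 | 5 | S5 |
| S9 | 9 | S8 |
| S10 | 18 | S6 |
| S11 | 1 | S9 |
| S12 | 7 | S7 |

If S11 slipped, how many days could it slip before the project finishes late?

S4→S7→S12 = 8+10+7 = 25 sets the makespan at 25 days.
The longest chain containing S11 totals 24 days.
Float = 25 − 24 = 1.

1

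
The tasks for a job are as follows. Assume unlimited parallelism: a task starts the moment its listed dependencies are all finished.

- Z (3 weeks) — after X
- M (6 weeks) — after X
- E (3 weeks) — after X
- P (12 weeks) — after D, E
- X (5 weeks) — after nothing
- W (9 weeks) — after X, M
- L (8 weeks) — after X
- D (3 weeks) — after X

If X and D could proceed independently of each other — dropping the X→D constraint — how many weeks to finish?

Original critical path: X→D→P = 5+3+12 = 20 ⇒ 20 weeks.
Without X→D, D's earliest start moves from 5 to 0.
The longest chain is now X→E→P = 5+3+12 = 20, so the job takes 20 weeks.

20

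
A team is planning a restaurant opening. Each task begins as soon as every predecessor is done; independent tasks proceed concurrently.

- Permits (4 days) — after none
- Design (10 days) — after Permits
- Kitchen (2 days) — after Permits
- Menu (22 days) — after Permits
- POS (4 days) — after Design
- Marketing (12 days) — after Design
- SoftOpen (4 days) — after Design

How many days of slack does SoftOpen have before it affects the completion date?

8

Permits→Design→Marketing = 4+10+12 = 26 sets the makespan at 26 days.
SoftOpen finishes as early as 18 and must finish by 26.
So SoftOpen can slip 26 − 18 = 8 days.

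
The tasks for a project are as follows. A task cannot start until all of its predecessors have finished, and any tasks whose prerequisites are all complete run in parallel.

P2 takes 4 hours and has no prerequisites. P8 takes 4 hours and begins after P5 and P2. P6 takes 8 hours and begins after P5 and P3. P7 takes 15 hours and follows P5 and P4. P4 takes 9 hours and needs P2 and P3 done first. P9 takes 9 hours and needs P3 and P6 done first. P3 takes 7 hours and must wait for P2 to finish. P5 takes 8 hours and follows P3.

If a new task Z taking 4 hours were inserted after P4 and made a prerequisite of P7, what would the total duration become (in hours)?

39

Originally the job takes 36 hours.
With Z inserted, P7 now waits for max(P5, P4, Z).
New critical path: P2→P3→P4→Z→P7 = 4+7+9+4+15 = 39 ⇒ 39 hours.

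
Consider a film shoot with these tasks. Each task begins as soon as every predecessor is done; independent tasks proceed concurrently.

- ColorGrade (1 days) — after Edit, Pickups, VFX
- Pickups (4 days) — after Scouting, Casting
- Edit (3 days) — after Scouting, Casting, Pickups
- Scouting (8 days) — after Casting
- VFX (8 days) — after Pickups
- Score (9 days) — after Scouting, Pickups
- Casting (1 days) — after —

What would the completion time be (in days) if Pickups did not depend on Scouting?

Original critical path: Casting→Scouting→Pickups→VFX→ColorGrade = 1+8+4+8+1 = 22 ⇒ 22 days.
Without Scouting→Pickups, Pickups's earliest start moves from 9 to 1.
After: Casting→Scouting→Score = 1+8+9 = 18 → 18 days.

18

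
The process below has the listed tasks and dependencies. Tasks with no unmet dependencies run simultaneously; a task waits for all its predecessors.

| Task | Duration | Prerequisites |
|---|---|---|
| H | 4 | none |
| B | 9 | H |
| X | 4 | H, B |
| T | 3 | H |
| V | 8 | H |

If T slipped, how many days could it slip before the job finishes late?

10

The longest chain is H→B→X = 4+9+4 = 17; overall finish 17 days.
T finishes as early as 7 and must finish by 17.
Slack of T = 14 − 4 = 10 days.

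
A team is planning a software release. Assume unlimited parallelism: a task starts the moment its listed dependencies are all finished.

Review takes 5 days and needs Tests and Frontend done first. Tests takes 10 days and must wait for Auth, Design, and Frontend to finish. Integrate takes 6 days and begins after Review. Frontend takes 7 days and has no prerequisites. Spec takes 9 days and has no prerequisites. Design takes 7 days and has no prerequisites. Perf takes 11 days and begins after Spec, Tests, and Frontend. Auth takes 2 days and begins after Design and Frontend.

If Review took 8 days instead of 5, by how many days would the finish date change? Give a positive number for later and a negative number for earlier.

3

Actual critical path: Design→Auth→Tests→Review→Integrate = 7+2+10+5+6 = 30 ⇒ 30 days.
Review lies on that path, so at 8 days the path becomes 33 days.
That remains the longest chain; total 33 days.
Change in finish: 33 − 30 = +3 days.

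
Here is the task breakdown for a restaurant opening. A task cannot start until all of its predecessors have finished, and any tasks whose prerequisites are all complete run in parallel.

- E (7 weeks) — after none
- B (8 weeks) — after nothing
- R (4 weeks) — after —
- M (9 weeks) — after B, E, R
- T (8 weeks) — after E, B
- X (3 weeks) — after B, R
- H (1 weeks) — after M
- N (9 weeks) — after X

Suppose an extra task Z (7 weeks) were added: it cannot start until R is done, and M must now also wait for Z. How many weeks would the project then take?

Originally the project takes 20 weeks.
With Z inserted, M now waits for max(B, E, R, Z).
New critical path: R→Z→M→H = 4+7+9+1 = 21 ⇒ 21 weeks.

21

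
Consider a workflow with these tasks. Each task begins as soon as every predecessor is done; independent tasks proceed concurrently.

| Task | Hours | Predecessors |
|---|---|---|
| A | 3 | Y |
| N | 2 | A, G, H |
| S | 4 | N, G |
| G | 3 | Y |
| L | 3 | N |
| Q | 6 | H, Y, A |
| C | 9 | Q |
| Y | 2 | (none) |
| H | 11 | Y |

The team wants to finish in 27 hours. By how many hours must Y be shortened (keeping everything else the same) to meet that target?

1

Current finish: 28 hours; target: 27.
Y is on every critical path, so each hour cut from Y cuts the finish by one (this holds down to a finish of 27).
Need 28 − 27 = 1 hour off Y → Y becomes 1 hour, finish becomes 27.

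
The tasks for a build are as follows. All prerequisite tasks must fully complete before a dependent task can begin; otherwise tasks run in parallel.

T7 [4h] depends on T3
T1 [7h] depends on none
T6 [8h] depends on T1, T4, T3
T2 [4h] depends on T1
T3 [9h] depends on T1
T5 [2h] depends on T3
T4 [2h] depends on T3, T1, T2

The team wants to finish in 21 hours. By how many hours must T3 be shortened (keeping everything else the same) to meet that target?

Current finish: 26 hours; target: 21.
T3 is on every critical path, so each hour cut from T3 cuts the finish by one (this holds down to a finish of 21).
Need 26 − 21 = 5 hours off T3 → T3 becomes 4 hours, finish becomes 21.

5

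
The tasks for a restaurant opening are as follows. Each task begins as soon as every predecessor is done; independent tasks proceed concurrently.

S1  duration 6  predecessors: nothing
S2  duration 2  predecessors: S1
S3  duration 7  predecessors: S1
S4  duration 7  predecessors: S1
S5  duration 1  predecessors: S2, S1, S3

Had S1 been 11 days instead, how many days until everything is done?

19

Actual critical path: S1→S3→S5 = 6+7+1 = 14 ⇒ 14 days.
S1 lies on that path, so at 11 days the path becomes 19 days.
No other chain overtakes it, so the finish is 19 days.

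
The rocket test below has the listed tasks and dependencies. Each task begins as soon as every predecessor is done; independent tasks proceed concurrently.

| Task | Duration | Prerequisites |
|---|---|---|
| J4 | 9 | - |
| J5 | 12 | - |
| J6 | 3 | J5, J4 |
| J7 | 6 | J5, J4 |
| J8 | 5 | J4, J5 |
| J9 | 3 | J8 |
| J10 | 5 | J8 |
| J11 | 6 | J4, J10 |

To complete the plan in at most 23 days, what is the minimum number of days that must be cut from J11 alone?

5

Current finish: 28 days; target: 23.
J11 is on every critical path, so each day cut from J11 cuts the finish by one (this holds down to a finish of 23).
Need 28 − 23 = 5 days off J11 → J11 becomes 1 day, finish becomes 23.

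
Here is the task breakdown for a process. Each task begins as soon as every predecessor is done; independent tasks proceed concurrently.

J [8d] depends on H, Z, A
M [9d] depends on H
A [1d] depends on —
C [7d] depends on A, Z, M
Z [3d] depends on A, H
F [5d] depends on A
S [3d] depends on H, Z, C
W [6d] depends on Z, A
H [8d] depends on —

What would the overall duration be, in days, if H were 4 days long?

23

Critical path before the change: H→M→C→S = 8+9+7+3 = 27 giving 27 days.
H is on the critical path; changing it to 4 makes that path 23 days.
No other chain overtakes it, so the finish is 23 days.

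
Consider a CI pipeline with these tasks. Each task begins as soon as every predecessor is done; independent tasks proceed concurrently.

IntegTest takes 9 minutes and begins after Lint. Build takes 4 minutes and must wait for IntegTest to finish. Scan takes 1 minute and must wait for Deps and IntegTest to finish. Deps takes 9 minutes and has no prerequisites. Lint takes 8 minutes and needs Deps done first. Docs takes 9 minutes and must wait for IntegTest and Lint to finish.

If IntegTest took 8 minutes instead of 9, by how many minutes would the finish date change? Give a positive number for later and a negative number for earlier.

-1

Critical path before the change: Deps→Lint→IntegTest→Docs = 9+8+9+9 = 35 giving 35 minutes.
Since IntegTest is critical, the -1 change carries straight to that chain (now 34 minutes).
No other chain overtakes it, so the finish is 34 minutes.
Change in finish: 34 − 35 = -1 minutes.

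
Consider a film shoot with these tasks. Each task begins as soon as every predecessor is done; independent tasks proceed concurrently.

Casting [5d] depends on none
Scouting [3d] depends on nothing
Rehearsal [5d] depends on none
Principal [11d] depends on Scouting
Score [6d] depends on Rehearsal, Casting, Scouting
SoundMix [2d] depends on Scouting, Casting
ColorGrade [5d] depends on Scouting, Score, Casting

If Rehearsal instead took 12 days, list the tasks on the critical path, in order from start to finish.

As given, the longest chain is Rehearsal→Score→ColorGrade = 5+6+5 = 16, so the finish is 16 days.
Rehearsal lies on that path, so at 12 days the path becomes 23 days.
No other chain overtakes it, so the finish is 23 days.

Rehearsal, Score, ColorGrade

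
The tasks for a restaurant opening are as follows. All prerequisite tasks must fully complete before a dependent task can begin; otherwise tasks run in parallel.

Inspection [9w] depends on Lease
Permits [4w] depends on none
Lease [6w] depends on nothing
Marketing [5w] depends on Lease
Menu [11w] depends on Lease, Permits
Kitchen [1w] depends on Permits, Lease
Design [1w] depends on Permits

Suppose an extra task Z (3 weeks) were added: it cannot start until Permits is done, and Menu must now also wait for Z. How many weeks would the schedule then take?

Originally the schedule takes 17 weeks.
With Z inserted, Menu now waits for max(Lease, Permits, Z).
New critical path: Permits→Z→Menu = 4+3+11 = 18 ⇒ 18 weeks.

18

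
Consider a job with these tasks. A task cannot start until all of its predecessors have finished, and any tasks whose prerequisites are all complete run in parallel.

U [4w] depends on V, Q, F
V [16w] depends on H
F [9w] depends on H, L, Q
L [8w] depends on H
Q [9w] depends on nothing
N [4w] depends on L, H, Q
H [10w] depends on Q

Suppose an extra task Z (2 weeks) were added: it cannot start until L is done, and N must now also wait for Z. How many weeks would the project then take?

Originally the project takes 40 weeks.
With Z inserted, N now waits for max(L, H, Q, Z).
New critical path: Q→H→L→F→U = 9+10+8+9+4 = 40 ⇒ 40 weeks.

40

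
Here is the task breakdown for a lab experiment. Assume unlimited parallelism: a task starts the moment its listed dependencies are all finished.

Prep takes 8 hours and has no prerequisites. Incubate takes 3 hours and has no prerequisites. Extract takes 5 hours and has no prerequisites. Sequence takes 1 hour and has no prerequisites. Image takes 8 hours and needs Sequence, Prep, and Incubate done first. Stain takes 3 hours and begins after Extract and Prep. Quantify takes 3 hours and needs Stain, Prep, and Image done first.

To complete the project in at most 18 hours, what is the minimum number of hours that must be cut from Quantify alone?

Current finish: 19 hours; target: 18.
Quantify is on every critical path, so each hour cut from Quantify cuts the finish by one (this holds down to a finish of 17).
Need 19 − 18 = 1 hour off Quantify → Quantify becomes 2 hours, finish becomes 18.

1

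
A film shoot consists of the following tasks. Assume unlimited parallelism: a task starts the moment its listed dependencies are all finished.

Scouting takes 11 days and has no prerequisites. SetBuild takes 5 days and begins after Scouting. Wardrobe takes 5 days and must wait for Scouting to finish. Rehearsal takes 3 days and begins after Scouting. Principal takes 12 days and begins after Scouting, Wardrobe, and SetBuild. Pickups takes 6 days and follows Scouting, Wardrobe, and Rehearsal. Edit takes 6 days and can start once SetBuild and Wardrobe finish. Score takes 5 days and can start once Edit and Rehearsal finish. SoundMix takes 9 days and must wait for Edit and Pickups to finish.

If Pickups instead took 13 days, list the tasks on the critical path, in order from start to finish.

Actual critical path: Scouting→Wardrobe→Pickups→SoundMix = 11+5+6+9 = 31 ⇒ 31 days.
Pickups lies on that path, so at 13 days the path becomes 38 days.
No other chain overtakes it, so the finish is 38 days.

Scouting, Wardrobe, Pickups, SoundMix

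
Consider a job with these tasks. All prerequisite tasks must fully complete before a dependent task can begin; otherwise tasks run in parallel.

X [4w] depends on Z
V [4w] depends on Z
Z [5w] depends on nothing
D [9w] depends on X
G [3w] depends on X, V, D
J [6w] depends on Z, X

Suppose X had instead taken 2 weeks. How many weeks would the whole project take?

As given, the longest chain is Z→X→D→G = 5+4+9+3 = 21, so the finish is 21 weeks.
X is on the critical path; changing it to 2 makes that path 19 weeks.
That remains the longest chain; total 19 weeks.

19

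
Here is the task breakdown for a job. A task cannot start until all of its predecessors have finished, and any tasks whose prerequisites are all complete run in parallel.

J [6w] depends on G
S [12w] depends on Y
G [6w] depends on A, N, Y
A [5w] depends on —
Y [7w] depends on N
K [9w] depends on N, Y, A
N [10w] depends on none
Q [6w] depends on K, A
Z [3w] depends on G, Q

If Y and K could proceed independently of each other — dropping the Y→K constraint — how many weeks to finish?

With the dependency in place, N→Y→K→Q→Z = 10+7+9+6+3 = 35 sets the finish at 35 weeks.
Without Y→K, K's earliest start moves from 17 to 10.
New critical path: N→Y→S = 10+7+12 = 29 ⇒ 29 weeks.

29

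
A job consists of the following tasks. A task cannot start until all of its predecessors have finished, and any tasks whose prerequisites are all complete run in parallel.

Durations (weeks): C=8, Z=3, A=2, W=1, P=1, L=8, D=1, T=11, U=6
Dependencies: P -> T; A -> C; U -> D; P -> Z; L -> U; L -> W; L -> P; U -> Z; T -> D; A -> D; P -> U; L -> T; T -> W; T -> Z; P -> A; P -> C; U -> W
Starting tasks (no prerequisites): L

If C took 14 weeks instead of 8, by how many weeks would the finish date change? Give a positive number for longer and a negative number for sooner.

2

As given, the longest chain is L→P→T→Z = 8+1+11+3 = 23, so the finish is 23 weeks.
C has 4 weeks of float (longest path through it is 19).
New critical path: L→P→A→C = 8+1+2+14 = 25 ⇒ 25 weeks.
Change in finish: 25 − 23 = +2 weeks.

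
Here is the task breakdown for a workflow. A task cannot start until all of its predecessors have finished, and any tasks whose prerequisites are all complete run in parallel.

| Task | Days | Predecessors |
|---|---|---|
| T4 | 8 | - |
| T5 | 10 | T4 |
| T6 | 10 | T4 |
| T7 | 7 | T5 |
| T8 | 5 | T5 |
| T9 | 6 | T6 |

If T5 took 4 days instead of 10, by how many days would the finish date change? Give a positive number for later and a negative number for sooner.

-1

As given, the longest chain is T4→T5→T7 = 8+10+7 = 25, so the finish is 25 days.
T5 lies on that path, so at 4 days the path becomes 19 days.
The binding chain switches to T4→T6→T9 = 8+10+6 = 24; finish 24 days.
Change in finish: 24 − 25 = -1 days.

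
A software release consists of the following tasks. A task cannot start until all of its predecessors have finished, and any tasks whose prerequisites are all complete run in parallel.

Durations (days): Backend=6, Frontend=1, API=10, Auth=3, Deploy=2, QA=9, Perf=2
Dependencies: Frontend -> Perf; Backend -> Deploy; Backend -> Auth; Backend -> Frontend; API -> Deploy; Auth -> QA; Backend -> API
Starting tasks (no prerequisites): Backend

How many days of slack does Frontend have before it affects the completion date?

9

Backend→API→Deploy = 6+10+2 = 18 sets the makespan at 18 days.
Frontend finishes as early as 7 and must finish by 16.
Slack of Frontend = 15 − 6 = 9 days.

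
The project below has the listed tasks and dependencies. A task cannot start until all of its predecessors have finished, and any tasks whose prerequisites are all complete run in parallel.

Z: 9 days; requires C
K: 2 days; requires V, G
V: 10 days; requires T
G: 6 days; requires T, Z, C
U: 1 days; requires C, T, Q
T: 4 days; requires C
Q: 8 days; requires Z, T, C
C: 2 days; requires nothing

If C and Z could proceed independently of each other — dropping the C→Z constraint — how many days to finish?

18

With the dependency in place, C→Z→Q→U = 2+9+8+1 = 20 sets the finish at 20 days.
Without C→Z, Z's earliest start moves from 2 to 0.
The longest chain is now C→T→V→K = 2+4+10+2 = 18, so the job takes 18 days.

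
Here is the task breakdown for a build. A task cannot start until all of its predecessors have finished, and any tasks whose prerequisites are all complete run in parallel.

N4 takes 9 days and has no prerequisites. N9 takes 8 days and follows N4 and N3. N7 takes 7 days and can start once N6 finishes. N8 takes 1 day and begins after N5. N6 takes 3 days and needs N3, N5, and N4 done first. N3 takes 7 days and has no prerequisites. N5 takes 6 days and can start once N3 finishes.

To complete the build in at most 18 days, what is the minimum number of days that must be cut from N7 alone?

5

Current finish: 23 days; target: 18.
N7 is on every critical path, so each day cut from N7 cuts the finish by one (this holds down to a finish of 17).
Need 23 − 18 = 5 days off N7 → N7 becomes 2 days, finish becomes 18.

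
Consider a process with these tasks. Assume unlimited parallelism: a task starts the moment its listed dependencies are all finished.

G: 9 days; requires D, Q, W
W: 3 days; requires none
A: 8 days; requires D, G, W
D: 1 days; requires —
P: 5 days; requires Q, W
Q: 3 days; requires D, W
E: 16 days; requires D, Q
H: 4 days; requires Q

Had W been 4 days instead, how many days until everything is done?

24

As given, the longest chain is W→Q→G→A = 3+3+9+8 = 23, so the finish is 23 days.
W is on the critical path; changing it to 4 makes that path 24 days.
No other chain overtakes it, so the finish is 24 days.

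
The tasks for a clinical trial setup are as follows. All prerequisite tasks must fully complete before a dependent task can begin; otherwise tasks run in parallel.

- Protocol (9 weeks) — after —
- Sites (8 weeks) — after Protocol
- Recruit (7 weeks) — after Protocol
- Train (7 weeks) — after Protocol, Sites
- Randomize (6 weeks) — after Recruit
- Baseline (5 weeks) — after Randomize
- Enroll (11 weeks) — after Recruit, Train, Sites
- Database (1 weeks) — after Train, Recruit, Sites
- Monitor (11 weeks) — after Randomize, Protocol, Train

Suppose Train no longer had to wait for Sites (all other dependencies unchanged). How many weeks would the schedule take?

With the dependency in place, Protocol→Sites→Train→Enroll = 9+8+7+11 = 35 sets the finish at 35 weeks.
Without Sites→Train, Train's earliest start moves from 17 to 9.
After: Protocol→Recruit→Randomize→Monitor = 9+7+6+11 = 33 → 33 weeks.

33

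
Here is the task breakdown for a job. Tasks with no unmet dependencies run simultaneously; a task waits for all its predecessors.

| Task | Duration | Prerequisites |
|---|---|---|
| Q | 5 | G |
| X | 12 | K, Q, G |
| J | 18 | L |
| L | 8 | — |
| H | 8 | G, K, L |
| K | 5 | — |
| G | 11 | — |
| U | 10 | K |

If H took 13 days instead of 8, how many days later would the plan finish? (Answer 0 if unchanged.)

0

As given, the longest chain is G→Q→X = 11+5+12 = 28, so the finish is 28 days.
H is off the critical path — its longest chain is 19 days, giving 9 of slack.
That remains the longest chain; total 28 days.
Change in finish: 28 − 28 = +0 days.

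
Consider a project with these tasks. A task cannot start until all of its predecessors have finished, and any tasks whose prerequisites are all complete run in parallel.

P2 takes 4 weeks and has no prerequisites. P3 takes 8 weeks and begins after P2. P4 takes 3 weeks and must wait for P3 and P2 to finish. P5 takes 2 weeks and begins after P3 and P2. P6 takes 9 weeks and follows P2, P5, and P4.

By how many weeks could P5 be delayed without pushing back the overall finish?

The longest chain is P2→P3→P4→P6 = 4+8+3+9 = 24; overall finish 24 weeks.
P5 finishes as early as 14 and must finish by 15.
Float = 24 − 23 = 1.

1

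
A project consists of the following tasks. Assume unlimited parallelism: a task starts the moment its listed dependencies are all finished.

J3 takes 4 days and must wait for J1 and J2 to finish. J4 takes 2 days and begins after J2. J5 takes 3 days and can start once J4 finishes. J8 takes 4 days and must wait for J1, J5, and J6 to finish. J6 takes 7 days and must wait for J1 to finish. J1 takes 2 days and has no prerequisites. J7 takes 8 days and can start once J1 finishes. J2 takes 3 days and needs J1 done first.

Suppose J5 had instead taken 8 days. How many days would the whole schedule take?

19

Baseline: J1→J2→J4→J5→J8 = 2+3+2+3+4 = 14 → 14 days.
Since J5 is critical, the +5 change carries straight to that chain (now 19 days).
The critical path is still J1→J2→J4→J5→J8; finish is now 19 days.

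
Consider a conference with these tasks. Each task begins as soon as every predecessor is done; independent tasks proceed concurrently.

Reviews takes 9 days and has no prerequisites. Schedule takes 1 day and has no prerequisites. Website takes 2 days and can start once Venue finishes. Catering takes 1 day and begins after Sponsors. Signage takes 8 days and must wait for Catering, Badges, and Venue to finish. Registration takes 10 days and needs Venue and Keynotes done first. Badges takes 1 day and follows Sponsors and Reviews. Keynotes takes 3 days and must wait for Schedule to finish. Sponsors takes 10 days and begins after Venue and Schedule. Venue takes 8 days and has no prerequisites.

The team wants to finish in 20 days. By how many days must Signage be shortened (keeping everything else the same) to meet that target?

Current finish: 27 days; target: 20.
Signage is on every critical path, so each day cut from Signage cuts the finish by one (this holds down to a finish of 20).
Need 27 − 20 = 7 days off Signage → Signage becomes 1 day, finish becomes 20.

7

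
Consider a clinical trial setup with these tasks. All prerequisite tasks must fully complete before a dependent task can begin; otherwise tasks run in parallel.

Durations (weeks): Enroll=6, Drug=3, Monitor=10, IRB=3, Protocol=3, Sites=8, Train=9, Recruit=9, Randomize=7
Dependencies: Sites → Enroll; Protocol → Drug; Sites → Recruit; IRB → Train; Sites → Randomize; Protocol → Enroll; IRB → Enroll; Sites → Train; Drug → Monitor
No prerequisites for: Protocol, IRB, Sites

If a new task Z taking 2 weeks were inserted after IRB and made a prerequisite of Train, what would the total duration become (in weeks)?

17

Originally the clinical trial setup takes 17 weeks.
With Z inserted, Train now waits for max(IRB, Sites, Z).
New critical path: Sites→Recruit = 8+9 = 17 ⇒ 17 weeks.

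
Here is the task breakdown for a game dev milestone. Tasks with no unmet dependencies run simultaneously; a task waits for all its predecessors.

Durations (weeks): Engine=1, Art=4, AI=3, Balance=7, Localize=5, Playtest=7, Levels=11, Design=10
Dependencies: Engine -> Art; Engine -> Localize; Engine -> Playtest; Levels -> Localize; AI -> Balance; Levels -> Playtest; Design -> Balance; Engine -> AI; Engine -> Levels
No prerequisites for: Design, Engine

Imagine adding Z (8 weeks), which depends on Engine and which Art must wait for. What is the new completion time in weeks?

19

Originally the game dev milestone takes 19 weeks.
With Z inserted, Art now waits for max(Engine, Z).
New critical path: Engine→Levels→Playtest = 1+11+7 = 19 ⇒ 19 weeks.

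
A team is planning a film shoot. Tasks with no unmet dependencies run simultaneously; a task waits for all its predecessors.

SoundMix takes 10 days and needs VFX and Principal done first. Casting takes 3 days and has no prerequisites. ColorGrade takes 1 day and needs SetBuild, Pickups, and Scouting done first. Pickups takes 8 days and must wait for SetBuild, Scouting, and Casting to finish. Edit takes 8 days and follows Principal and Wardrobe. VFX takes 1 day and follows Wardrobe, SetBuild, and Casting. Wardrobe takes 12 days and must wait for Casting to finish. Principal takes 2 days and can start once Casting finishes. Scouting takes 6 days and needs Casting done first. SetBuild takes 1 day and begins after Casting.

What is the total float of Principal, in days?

The longest chain is Casting→Wardrobe→VFX→SoundMix = 3+12+1+10 = 26; overall finish 26 days.
The longest chain containing Principal totals 15 days.
Slack of Principal = 14 − 3 = 11 days.

11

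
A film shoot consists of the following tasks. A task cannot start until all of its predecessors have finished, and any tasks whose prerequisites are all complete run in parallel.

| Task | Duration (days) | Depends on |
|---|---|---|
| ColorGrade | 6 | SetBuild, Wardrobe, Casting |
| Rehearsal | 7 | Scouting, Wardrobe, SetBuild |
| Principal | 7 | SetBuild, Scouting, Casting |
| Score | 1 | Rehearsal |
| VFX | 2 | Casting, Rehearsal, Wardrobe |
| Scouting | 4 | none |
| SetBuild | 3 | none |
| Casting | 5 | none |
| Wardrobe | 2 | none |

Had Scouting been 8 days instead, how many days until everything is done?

As given, the longest chain is Scouting→Rehearsal→VFX = 4+7+2 = 13, so the finish is 13 days.
Since Scouting is critical, the +4 change carries straight to that chain (now 17 days).
That remains the longest chain; total 17 days.

17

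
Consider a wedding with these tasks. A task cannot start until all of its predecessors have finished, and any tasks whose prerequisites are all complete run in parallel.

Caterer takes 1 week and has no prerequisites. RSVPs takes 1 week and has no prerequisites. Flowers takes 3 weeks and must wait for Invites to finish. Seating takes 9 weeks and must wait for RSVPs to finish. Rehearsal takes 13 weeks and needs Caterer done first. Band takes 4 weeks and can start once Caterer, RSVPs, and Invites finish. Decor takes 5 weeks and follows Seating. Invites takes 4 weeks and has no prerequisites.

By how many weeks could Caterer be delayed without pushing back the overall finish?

1

The longest chain is RSVPs→Seating→Decor = 1+9+5 = 15; overall finish 15 weeks.
Longest path through Caterer: 14 weeks (earliest finish 1, latest finish 2).
Float = 15 − 14 = 1.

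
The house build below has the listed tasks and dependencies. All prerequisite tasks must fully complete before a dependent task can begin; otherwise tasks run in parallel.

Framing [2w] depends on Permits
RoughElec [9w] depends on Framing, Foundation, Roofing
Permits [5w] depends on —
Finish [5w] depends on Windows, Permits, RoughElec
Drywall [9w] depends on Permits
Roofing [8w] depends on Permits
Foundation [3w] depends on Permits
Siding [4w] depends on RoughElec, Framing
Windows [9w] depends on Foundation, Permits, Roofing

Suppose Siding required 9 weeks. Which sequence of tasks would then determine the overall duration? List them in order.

Actual critical path: Permits→Roofing→Windows→Finish = 5+8+9+5 = 27 ⇒ 27 weeks.
Siding is off the critical path — its longest chain is 26 weeks, giving 1 of slack.
Now Permits→Roofing→RoughElec→Siding = 5+8+9+9 = 31 is longest, so the finish becomes 31 weeks.

Permits, Roofing, RoughElec, Siding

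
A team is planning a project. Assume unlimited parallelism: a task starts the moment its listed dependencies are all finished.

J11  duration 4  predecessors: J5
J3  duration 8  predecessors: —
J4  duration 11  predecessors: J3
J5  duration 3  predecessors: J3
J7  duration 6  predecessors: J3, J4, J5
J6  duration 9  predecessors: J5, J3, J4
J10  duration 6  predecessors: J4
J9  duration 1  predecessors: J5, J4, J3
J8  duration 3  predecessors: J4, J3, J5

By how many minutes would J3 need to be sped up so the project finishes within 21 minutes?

7

Current finish: 28 minutes; target: 21.
J3 is on every critical path, so each minute cut from J3 cuts the finish by one (this holds down to a finish of 21).
Need 28 − 21 = 7 minutes off J3 → J3 becomes 1 minute, finish becomes 21.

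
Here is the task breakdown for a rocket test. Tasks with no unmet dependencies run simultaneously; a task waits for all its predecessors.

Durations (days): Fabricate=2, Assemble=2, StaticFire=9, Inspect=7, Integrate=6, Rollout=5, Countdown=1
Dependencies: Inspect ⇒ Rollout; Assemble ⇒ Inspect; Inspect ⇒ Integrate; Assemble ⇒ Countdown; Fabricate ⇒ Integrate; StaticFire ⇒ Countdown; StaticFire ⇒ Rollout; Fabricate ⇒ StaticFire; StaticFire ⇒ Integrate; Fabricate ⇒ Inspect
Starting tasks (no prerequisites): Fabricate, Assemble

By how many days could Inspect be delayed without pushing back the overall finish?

2

The longest chain is Fabricate→StaticFire→Integrate = 2+9+6 = 17; overall finish 17 days.
Longest path through Inspect: 15 days (earliest finish 9, latest finish 11).
Slack of Inspect = 4 − 2 = 2 days.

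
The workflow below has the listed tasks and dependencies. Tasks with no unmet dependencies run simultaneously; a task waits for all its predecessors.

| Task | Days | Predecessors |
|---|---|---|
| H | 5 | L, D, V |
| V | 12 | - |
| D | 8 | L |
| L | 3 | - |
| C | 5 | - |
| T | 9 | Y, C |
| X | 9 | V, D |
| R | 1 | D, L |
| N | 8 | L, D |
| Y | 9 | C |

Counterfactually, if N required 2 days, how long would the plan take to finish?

Baseline: C→Y→T = 5+9+9 = 23 → 23 days.
The longest path through N is only 19 days, so N has float 4.
No other chain overtakes it, so the finish is 23 days.

23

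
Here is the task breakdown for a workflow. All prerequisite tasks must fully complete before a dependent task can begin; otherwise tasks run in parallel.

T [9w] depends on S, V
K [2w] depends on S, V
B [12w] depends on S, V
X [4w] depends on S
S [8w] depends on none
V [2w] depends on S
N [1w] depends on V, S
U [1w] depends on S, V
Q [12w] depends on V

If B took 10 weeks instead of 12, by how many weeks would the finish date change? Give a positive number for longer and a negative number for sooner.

The binding path is S→V→B = 8+2+12 = 22; finish at 22 weeks.
B is on the critical path; changing it to 10 makes that path 20 weeks.
The binding chain switches to S→V→Q = 8+2+12 = 22; finish 22 weeks.
Change in finish: 22 − 22 = +0 weeks.

0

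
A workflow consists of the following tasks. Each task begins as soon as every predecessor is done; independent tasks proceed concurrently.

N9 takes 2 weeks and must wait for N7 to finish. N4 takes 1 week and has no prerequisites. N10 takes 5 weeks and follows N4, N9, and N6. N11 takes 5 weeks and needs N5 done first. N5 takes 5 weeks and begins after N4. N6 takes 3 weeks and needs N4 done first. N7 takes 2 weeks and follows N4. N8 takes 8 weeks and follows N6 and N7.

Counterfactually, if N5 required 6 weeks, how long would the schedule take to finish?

Critical path before the change: N4→N6→N8 = 1+3+8 = 12 giving 12 weeks.
N5 is off the critical path — its longest chain is 11 weeks, giving 1 of slack.
Now N4→N5→N11 = 1+6+5 = 12 is longest, so the finish becomes 12 weeks.

12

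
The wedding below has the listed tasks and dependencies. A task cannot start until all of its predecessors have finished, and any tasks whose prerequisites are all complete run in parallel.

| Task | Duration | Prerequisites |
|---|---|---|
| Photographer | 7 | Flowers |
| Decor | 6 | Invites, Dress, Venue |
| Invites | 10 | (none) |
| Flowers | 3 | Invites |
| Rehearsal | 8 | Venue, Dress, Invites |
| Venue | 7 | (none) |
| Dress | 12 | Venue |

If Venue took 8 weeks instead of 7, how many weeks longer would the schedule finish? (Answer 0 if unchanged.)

1

Baseline: Venue→Dress→Rehearsal = 7+12+8 = 27 → 27 weeks.
Venue lies on that path, so at 8 weeks the path becomes 28 weeks.
The critical path is still Venue→Dress→Rehearsal; finish is now 28 weeks.
Change in finish: 28 − 27 = +1 weeks.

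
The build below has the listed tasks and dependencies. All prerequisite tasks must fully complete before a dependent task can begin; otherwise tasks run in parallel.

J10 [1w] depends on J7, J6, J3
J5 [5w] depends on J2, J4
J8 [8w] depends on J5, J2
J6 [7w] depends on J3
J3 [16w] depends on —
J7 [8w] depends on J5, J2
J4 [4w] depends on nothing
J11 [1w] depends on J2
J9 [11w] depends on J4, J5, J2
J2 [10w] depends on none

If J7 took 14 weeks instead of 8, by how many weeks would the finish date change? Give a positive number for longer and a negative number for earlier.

4

The binding path is J2→J5→J9 = 10+5+11 = 26; finish at 26 weeks.
J7 has 2 weeks of float (longest path through it is 24).
New critical path: J2→J5→J7→J10 = 10+5+14+1 = 30 ⇒ 30 weeks.
Change in finish: 30 − 26 = +4 weeks.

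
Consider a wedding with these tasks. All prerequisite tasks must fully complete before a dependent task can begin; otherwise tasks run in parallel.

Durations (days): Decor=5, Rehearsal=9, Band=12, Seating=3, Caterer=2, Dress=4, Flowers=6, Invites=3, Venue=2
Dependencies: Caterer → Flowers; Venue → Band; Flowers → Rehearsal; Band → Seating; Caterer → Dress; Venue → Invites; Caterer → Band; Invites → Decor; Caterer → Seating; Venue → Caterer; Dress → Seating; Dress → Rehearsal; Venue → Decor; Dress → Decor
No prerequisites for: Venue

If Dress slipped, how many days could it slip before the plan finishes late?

2

Venue→Caterer→Flowers→Rehearsal = 2+2+6+9 = 19 sets the makespan at 19 days.
Dress finishes as early as 8 and must finish by 10.
Float = 19 − 17 = 2.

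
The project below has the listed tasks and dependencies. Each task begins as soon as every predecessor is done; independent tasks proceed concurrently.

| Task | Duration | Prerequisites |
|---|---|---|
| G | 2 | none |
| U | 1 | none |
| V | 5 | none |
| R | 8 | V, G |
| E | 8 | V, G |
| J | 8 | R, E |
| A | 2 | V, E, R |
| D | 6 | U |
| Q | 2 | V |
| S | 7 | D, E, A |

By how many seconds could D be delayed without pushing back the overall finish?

8

V→R→A→S = 5+8+2+7 = 22 sets the makespan at 22 seconds.
Longest path through D: 14 seconds (earliest finish 7, latest finish 15).
So D can slip 15 − 7 = 8 seconds.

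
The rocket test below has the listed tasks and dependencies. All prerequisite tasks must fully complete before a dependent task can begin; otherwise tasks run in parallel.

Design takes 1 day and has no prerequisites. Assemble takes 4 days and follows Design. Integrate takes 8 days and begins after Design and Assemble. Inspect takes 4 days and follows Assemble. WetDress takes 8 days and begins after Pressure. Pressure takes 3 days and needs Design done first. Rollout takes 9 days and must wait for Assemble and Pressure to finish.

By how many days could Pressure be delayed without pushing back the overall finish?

1

The longest chain is Design→Assemble→Rollout = 1+4+9 = 14; overall finish 14 days.
The longest chain containing Pressure totals 13 days.
So Pressure can slip 5 − 4 = 1 day.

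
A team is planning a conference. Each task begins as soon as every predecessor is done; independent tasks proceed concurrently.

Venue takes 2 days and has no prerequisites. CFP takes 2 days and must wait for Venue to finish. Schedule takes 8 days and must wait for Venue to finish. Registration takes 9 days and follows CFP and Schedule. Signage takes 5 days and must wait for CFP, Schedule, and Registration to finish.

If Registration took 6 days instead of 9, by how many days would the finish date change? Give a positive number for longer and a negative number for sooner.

Critical path before the change: Venue→Schedule→Registration→Signage = 2+8+9+5 = 24 giving 24 days.
Registration is on the critical path; changing it to 6 makes that path 21 days.
That remains the longest chain; total 21 days.
Change in finish: 21 − 24 = -3 days.

-3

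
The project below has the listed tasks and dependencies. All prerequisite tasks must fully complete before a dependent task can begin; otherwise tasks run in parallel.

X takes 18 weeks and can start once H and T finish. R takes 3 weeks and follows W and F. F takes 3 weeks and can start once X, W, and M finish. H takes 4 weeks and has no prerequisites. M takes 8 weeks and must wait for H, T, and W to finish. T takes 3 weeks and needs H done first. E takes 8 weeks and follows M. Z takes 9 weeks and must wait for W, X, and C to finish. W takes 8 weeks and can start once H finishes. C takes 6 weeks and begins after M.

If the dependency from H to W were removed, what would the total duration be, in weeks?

34

Before: longest chain H→W→M→C→Z = 4+8+8+6+9 = 35, finish 35.
Without H→W, W's earliest start moves from 4 to 0.
New critical path: H→T→X→Z = 4+3+18+9 = 34 ⇒ 34 weeks.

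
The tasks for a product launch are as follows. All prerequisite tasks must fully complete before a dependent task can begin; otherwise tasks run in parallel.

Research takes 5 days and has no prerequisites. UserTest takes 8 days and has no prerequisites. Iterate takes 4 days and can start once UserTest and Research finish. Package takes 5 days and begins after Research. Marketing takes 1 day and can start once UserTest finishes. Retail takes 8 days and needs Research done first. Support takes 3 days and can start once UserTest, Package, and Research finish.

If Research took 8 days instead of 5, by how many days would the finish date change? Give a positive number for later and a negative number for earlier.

3

Baseline: Research→Package→Support = 5+5+3 = 13 → 13 days.
Since Research is critical, the +3 change carries straight to that chain (now 16 days).
That remains the longest chain; total 16 days.
Change in finish: 16 − 13 = +3 days.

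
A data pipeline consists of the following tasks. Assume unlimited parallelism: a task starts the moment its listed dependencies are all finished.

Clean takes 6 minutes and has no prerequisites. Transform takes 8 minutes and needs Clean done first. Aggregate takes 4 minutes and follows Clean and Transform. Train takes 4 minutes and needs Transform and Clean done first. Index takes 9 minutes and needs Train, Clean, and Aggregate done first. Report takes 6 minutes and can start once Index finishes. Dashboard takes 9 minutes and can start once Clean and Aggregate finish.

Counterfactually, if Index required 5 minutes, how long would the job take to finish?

The binding path is Clean→Transform→Aggregate→Index→Report = 6+8+4+9+6 = 33; finish at 33 minutes.
Index lies on that path, so at 5 minutes the path becomes 29 minutes.
No other chain overtakes it, so the finish is 29 minutes.

29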